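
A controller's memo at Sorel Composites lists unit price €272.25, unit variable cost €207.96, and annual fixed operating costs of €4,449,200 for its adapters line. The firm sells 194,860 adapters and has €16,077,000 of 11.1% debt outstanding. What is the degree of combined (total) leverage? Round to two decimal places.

1.99

Contribution at this volume is 194,860 × €64.29 = €12,527,549.40.
Subtracting fixed costs: EBIT = €12,527,549.40 − €4,449,200 = €8,078,349.40. Interest = €1,784,547.00, so EBIT − I = €6,293,802.40.
Degree of total leverage = total CM / (EBIT − interest) = €12,527,549.40 / €6,293,802.40 = 1.9905.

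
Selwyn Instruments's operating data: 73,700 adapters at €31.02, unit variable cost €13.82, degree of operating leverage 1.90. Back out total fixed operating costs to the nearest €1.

Contribution at this volume is 73,700 × €17.20 = €1,267,640.00.
DOL = contribution / EBIT, so EBIT = €1,267,640.00 / 1.90 = €667,178.95.
Fixed costs = CM − EBIT = €1,267,640.00 − €667,178.95 = €600,461.

€600,461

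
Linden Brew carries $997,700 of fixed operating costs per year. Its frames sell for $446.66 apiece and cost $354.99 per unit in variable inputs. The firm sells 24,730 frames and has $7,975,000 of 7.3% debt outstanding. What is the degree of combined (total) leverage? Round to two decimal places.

3.30

At 24,730 units, contribution = 24,730 × $91.67 = $2,266,999.10.
EBIT = $2,266,999.10 − $997,700 = $1,269,299.10. Interest = $582,175.00, so EBIT − I = $687,124.10.
Degree of total leverage = total CM / (EBIT − interest) = $2,266,999.10 / $687,124.10 = 3.2993.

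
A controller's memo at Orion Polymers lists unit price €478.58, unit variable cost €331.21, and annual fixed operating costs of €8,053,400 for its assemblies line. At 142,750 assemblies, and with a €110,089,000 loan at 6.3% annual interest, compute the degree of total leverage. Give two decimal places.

3.48

At 142,750 units, contribution = 142,750 × €147.37 = €21,037,067.50.
Subtracting fixed costs: EBIT = €21,037,067.50 − €8,053,400 = €12,983,667.50. Interest = €6,935,607.00.
DOL = €21,037,067.50 ÷ €12,983,667.50 = 1.6203; DFL = €12,983,667.50 ÷ €6,048,060.50 = 2.1467.
DCL = DOL × DFL = 1.6203 × 2.1467 = 3.4783.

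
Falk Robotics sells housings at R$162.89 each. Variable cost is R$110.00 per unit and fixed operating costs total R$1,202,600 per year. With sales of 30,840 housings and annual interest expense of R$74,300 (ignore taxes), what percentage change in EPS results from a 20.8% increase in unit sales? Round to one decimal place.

+95.8%

Contribution at this volume is 30,840 × R$52.89 = R$1,631,127.60.
Operating income = contribution − fixed costs = R$1,631,127.60 − R$1,202,600 = R$428,527.60.
After interest of R$74,300.00, pre-tax earnings = R$354,227.60.
Degree of combined leverage = contribution ÷ (EBIT − I) = R$1,631,127.60 ÷ R$354,227.60 = 4.6047.
%ΔEPS = DCL × %ΔSales = 4.6047 × +20.8% = +95.8%.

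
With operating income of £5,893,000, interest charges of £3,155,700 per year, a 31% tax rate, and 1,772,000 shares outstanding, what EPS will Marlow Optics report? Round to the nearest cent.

£1.07

Interest = £3,155,700.00, so EBT = £5,893,000 − £3,155,700.00 = £2,737,300.00.
Net income = £2,737,300.00 × (1 − 0.31) = £1,888,737.00.
EPS = £1,888,737.00 ÷ 1,772,000 = £1.07.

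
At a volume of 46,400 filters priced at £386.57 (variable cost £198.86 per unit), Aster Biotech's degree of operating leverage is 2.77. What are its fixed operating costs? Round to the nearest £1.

£5,565,432

Total contribution margin = 46,400 × £187.71 = £8,709,744.00.
Since DOL = CM ÷ EBIT, EBIT = £8,709,744.00 ÷ 2.77 = £3,144,311.91.
And FC = contribution − EBIT = £8,709,744.00 − £3,144,311.91 = £5,565,432.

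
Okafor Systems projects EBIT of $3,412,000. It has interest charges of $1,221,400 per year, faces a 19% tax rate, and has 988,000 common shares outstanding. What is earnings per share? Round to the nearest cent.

Pre-tax income = $3,412,000 − $1,221,400.00 = $2,190,600.00.
After tax at 19%: net income = $2,190,600.00 × 0.81 = $1,774,386.00.
Per share: $1,774,386.00 / 988,000 shares = $1.80.

$1.80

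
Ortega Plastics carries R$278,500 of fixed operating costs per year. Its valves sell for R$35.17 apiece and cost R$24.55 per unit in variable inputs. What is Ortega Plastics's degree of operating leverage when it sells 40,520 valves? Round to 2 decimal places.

2.83

At 40,520 units, contribution = 40,520 × R$10.62 = R$430,322.40.
EBIT = R$430,322.40 − R$278,500 = R$151,822.40.
DOL = contribution ÷ EBIT = R$430,322.40 ÷ R$151,822.40 = 2.8344.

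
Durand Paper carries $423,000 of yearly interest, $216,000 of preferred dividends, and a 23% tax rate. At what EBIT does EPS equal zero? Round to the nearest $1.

Preferred dividends are paid after tax, so their pre-tax equivalent is $216,000 ÷ (1 − 0.23) = $280,519.48.
EPS = 0 when EBIT covers interest plus the pre-tax preferred burden: $423,000 + $280,519.48 = $703,519.48.

$703,519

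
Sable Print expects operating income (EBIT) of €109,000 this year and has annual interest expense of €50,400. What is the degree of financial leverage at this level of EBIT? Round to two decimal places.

1.86

Interest = €50,400.00.
DFL = EBIT ÷ (EBIT − I) = €109,000 ÷ (€109,000 − €50,400.00) = €109,000 ÷ €58,600.00 = 1.8601.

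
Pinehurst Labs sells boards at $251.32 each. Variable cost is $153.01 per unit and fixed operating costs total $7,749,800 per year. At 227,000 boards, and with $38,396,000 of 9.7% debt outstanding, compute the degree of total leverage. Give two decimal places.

2.06

Total contribution margin = 227,000 × $98.31 = $22,316,370.00.
Subtracting fixed costs: EBIT = $22,316,370.00 − $7,749,800 = $14,566,570.00. Interest = $3,724,412.00, so EBIT − I = $10,842,158.00.
DCL = contribution ÷ (EBIT − I) = $22,316,370.00 ÷ $10,842,158.00 = 2.0583.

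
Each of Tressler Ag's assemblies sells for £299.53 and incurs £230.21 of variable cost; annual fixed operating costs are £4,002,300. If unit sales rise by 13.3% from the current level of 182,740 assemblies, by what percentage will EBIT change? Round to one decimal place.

+19.4%

At 182,740 units, contribution = 182,740 × £69.32 = £12,667,536.80.
Subtracting fixed costs: EBIT = £12,667,536.80 − £4,002,300 = £8,665,236.80.
DOL = contribution ÷ EBIT = £12,667,536.80 ÷ £8,665,236.80 = 1.4619.
Operating income changes by 1.4619 × +13.3% = +19.4%.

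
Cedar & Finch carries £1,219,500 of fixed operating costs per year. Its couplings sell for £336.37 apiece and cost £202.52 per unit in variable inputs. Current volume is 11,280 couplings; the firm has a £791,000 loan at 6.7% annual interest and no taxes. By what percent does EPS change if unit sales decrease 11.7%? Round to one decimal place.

Total contribution margin = 11,280 × £133.85 = £1,509,828.00.
EBIT = £1,509,828.00 − £1,219,500 = £290,328.00.
Interest = £52,997.00, so EBIT − I = £237,331.00.
DCL = total CM / (EBIT − I) = £1,509,828.00 / £237,331.00 = 6.3617.
EPS therefore changes by 6.3617 × (-11.7%) = -74.4%.

-74.4%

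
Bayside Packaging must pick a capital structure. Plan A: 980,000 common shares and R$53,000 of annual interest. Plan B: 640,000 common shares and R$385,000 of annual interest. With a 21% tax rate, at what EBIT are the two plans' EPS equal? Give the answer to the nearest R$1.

At indifference, (EBIT − 53,000)(1 − t)/980,000 = (EBIT − 385,000)(1 − t)/640,000.
Cancelling (1 − t) and cross-multiplying: 640,000·(EBIT − 53,000) = 980,000·(EBIT − 385,000).
Solving, EBIT = (385,000·980,000 − 53,000·640,000) / (980,000 − 640,000) = 343,380,000,000 / 340,000 = 1,009,941.18.

R$1,009,941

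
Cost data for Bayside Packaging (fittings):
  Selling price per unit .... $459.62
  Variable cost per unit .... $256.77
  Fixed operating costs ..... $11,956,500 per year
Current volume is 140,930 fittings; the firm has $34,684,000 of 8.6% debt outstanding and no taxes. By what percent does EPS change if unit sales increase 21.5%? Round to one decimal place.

+45.0%

Contribution at this volume is 140,930 × $202.85 = $28,587,650.50.
Operating income = contribution − fixed costs = $28,587,650.50 − $11,956,500 = $16,631,150.50.
Interest = $2,982,824.00, so EBIT − I = $13,648,326.50.
DCL = total CM / (EBIT − I) = $28,587,650.50 / $13,648,326.50 = 2.0946.
EPS therefore changes by 2.0946 × (+21.5%) = +45.0%.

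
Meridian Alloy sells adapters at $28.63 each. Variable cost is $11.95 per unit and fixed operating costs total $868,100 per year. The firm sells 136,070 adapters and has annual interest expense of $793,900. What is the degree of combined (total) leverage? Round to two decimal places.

Total contribution margin = 136,070 × $16.68 = $2,269,647.60.
Operating income = contribution − fixed costs = $2,269,647.60 − $868,100 = $1,401,547.60. Interest = $793,900.00.
DOL = $2,269,647.60 ÷ $1,401,547.60 = 1.6194; DFL = $1,401,547.60 ÷ $607,647.60 = 2.3065.
Combined leverage = 1.6194 × 2.3065 = 3.7351.

3.74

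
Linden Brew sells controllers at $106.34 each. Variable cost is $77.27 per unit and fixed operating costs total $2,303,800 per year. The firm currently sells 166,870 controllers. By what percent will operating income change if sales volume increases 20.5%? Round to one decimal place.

+39.0%

Contribution at this volume is 166,870 × $29.07 = $4,850,910.90.
Operating income = contribution − fixed costs = $4,850,910.90 − $2,303,800 = $2,547,110.90.
DOL = contribution ÷ EBIT = $4,850,910.90 ÷ $2,547,110.90 = 1.9045.
Operating income changes by 1.9045 × +20.5% = +39.0%.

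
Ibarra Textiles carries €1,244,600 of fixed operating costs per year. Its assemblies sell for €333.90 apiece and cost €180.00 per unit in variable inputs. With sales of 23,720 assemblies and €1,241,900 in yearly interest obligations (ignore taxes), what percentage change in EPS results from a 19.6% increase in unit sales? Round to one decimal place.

At 23,720 units, contribution = 23,720 × €153.90 = €3,650,508.00.
Operating income = contribution − fixed costs = €3,650,508.00 − €1,244,600 = €2,405,908.00.
Interest = €1,241,900.00, so EBIT − I = €1,164,008.00.
Degree of combined leverage = contribution ÷ (EBIT − I) = €3,650,508.00 ÷ €1,164,008.00 = 3.1362.
%ΔEPS = DCL × %ΔSales = 3.1362 × +19.6% = +61.5%.

+61.5%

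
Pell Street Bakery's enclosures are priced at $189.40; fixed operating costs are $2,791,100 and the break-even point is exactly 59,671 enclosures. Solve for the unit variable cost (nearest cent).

$142.63

At break-even, FC = Q × (P − VC), so P − VC = $2,791,100 ÷ 59,671 = $46.7748.
Variable cost per unit = $189.40 − $46.7748 = $142.63.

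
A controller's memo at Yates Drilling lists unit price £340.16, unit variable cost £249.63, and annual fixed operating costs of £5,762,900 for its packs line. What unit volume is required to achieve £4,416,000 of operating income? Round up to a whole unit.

112,437 packs

Each unit contributes £340.16 − £249.63 = £90.53.
Required volume = (fixed costs + target profit) ÷ CM = (£5,762,900 + £4,416,000) ÷ £90.53 = 112,436.76, so 112,437 packs.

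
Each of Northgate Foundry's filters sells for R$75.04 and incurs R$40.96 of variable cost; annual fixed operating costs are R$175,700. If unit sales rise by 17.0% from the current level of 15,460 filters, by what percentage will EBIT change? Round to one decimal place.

+25.5%

Total contribution margin = 15,460 × R$34.08 = R$526,876.80.
Operating income = contribution − fixed costs = R$526,876.80 − R$175,700 = R$351,176.80.
DOL = contribution ÷ EBIT = R$526,876.80 ÷ R$351,176.80 = 1.5003.
%ΔEBIT = DOL × %ΔSales = 1.5003 × +17.0% = +25.5%.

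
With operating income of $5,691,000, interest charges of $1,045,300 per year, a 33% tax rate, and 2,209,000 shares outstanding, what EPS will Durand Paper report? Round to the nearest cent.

$1.41

Pre-tax income = $5,691,000 − $1,045,300.00 = $4,645,700.00.
After tax at 33%: net income = $4,645,700.00 × 0.67 = $3,112,619.00.
EPS = $3,112,619.00 ÷ 2,209,000 = $1.41.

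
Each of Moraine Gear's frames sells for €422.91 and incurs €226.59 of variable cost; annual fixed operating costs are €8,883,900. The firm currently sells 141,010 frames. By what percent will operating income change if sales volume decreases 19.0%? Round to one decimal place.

-28.0%

Total contribution margin = 141,010 × €196.32 = €27,683,083.20.
EBIT = €27,683,083.20 − €8,883,900 = €18,799,183.20.
Degree of operating leverage = €27,683,083.20 / €18,799,183.20 = 1.4726.
Operating income changes by 1.4726 × -19.0% = -28.0%.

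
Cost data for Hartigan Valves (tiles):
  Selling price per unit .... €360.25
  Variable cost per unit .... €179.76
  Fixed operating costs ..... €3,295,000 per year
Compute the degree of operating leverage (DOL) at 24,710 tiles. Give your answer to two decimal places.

3.83

Total contribution margin = 24,710 × €180.49 = €4,459,907.90.
EBIT = €4,459,907.90 − €3,295,000 = €1,164,907.90.
DOL = contribution ÷ EBIT = €4,459,907.90 ÷ €1,164,907.90 = 3.8285.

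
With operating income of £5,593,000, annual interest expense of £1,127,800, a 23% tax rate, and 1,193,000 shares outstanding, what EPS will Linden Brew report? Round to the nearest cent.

£2.88

Interest = £1,127,800.00, so EBT = £5,593,000 − £1,127,800.00 = £4,465,200.00.
Net income = £4,465,200.00 × (1 − 0.23) = £3,438,204.00.
Per share: £3,438,204.00 / 1,193,000 shares = £2.88.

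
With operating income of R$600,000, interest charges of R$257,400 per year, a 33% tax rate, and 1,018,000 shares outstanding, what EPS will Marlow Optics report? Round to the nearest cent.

Interest = R$257,400.00, so EBT = R$600,000 − R$257,400.00 = R$342,600.00.
After tax at 33%: net income = R$342,600.00 × 0.67 = R$229,542.00.
Per share: R$229,542.00 / 1,018,000 shares = R$0.23.

R$0.23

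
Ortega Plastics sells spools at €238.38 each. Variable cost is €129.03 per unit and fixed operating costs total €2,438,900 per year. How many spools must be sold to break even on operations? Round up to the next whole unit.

22,304 spools

Each unit contributes €238.38 − €129.03 = €109.35.
Break-even Q = €2,438,900 / €109.35 = 22,303.61 → 22,304 spools.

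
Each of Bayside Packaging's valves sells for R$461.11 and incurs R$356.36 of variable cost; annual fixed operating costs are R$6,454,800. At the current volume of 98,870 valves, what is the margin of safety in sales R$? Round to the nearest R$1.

Contribution margin per unit = R$461.11 − R$356.36 = R$104.75. Break-even units = R$6,454,800 ÷ R$104.75 = 61,621.00; break-even revenue = 61,621.00 × R$461.11 = R$28,414,060.41.
Actual sales revenue = 98,870 × R$461.11 = R$45,589,945.70.
Margin of safety = R$45,589,945.70 − R$28,414,060.41 = R$17,175,885.

R$17,175,885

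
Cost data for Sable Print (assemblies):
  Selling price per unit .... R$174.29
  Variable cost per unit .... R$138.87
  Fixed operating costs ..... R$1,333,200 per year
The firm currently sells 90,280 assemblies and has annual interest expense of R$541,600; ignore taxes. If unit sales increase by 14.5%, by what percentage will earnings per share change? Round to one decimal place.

+35.0%

Total contribution margin = 90,280 × R$35.42 = R$3,197,717.60.
Operating income = contribution − fixed costs = R$3,197,717.60 − R$1,333,200 = R$1,864,517.60.
Interest = R$541,600.00, so EBIT − I = R$1,322,917.60.
DCL = total CM / (EBIT − I) = R$3,197,717.60 / R$1,322,917.60 = 2.4172.
EPS therefore changes by 2.4172 × (+14.5%) = +35.0%.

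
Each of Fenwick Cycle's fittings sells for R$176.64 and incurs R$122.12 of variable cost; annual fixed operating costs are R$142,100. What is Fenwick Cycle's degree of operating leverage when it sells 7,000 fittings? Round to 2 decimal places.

1.59

At 7,000 units, contribution = 7,000 × R$54.52 = R$381,640.00.
Operating income = contribution − fixed costs = R$381,640.00 − R$142,100 = R$239,540.00.
So DOL = total CM / EBIT = R$381,640.00 / R$239,540.00 = 1.5932.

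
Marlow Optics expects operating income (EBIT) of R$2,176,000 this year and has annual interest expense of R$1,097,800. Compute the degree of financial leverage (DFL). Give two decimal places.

2.02

Interest = R$1,097,800.00.
Degree of financial leverage = EBIT / (EBIT − interest) = R$2,176,000 / R$1,078,200.00 = 2.0182.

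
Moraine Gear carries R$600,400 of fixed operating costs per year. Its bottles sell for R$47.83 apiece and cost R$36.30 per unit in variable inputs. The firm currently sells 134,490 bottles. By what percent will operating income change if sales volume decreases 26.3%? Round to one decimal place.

-42.9%

Contribution at this volume is 134,490 × R$11.53 = R$1,550,669.70.
Operating income = contribution − fixed costs = R$1,550,669.70 − R$600,400 = R$950,269.70.
Degree of operating leverage = R$1,550,669.70 / R$950,269.70 = 1.6318.
%ΔEBIT = DOL × %ΔSales = 1.6318 × -26.3% = -42.9%.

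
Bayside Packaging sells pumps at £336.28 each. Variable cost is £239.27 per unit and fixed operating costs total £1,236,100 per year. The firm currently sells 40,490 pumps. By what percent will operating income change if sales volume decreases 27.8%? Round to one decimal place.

-40.6%

At 40,490 units, contribution = 40,490 × £97.01 = £3,927,934.90.
Subtracting fixed costs: EBIT = £3,927,934.90 − £1,236,100 = £2,691,834.90.
DOL = contribution ÷ EBIT = £3,927,934.90 ÷ £2,691,834.90 = 1.4592.
%ΔEBIT = DOL × %ΔSales = 1.4592 × -27.8% = -40.6%.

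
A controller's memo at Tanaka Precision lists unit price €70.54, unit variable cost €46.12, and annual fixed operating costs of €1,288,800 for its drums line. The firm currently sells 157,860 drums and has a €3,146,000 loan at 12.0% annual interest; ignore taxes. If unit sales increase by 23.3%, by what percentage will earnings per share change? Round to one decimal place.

+41.0%

Total contribution margin = 157,860 × €24.42 = €3,854,941.20.
Operating income = contribution − fixed costs = €3,854,941.20 − €1,288,800 = €2,566,141.20.
Interest = €377,520.00, so EBIT − I = €2,188,621.20.
Degree of combined leverage = contribution ÷ (EBIT − I) = €3,854,941.20 ÷ €2,188,621.20 = 1.7614.
%ΔEPS = DCL × %ΔSales = 1.7614 × +23.3% = +41.0%.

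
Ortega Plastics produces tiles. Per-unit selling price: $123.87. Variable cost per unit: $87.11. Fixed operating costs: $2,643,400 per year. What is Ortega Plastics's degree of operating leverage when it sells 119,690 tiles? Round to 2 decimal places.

Contribution at this volume is 119,690 × $36.76 = $4,399,804.40.
EBIT = $4,399,804.40 − $2,643,400 = $1,756,404.40.
DOL = contribution ÷ EBIT = $4,399,804.40 ÷ $1,756,404.40 = 2.5050.

2.51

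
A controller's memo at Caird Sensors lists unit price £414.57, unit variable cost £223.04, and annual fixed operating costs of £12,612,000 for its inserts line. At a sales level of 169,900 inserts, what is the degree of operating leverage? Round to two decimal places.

1.63

Contribution at this volume is 169,900 × £191.53 = £32,540,947.00.
Subtracting fixed costs: EBIT = £32,540,947.00 − £12,612,000 = £19,928,947.00.
Degree of operating leverage = £32,540,947.00 / £19,928,947.00 = 1.6328.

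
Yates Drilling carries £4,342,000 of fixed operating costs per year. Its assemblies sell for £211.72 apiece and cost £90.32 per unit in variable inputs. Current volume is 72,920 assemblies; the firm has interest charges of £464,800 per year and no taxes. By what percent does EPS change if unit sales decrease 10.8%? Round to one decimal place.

Total contribution margin = 72,920 × £121.40 = £8,852,488.00.
Operating income = contribution − fixed costs = £8,852,488.00 − £4,342,000 = £4,510,488.00.
Interest = £464,800.00, so EBIT − I = £4,045,688.00.
Degree of combined leverage = contribution ÷ (EBIT − I) = £8,852,488.00 ÷ £4,045,688.00 = 2.1881.
%ΔEPS = DCL × %ΔSales = 2.1881 × -10.8% = -23.6%.

-23.6%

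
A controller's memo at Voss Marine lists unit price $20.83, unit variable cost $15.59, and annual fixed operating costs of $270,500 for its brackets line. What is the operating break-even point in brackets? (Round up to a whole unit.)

Contribution margin per unit = $20.83 − $15.59 = $5.24.
Break-even volume = fixed costs ÷ CM per unit = $270,500 ÷ $5.24 = 51,622.14, so 51,623 brackets.

51,623 brackets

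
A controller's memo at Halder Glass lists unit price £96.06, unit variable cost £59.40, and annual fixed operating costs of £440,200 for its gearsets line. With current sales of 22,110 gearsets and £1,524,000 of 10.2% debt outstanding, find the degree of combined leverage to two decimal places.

Total contribution margin = 22,110 × £36.66 = £810,552.60.
Operating income = contribution − fixed costs = £810,552.60 − £440,200 = £370,352.60. Interest = £155,448.00, so EBIT − I = £214,904.60.
Degree of total leverage = total CM / (EBIT − interest) = £810,552.60 / £214,904.60 = 3.7717.

3.77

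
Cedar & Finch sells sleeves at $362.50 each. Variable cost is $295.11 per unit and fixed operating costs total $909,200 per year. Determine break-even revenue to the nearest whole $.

$4,890,711

CM per unit = $362.50 − $295.11 = $67.39; CM ratio = $67.39 / $362.50 = 0.1859.
Break-even revenue = fixed costs × price ÷ CM = $909,200 × $362.50 ÷ $67.39 = $4,890,711.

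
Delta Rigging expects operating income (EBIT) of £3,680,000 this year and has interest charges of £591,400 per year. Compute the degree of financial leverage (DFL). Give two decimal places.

1.19

Annual interest charges come to £591,400.00.
DFL = EBIT ÷ (EBIT − I) = £3,680,000 ÷ (£3,680,000 − £591,400.00) = £3,680,000 ÷ £3,088,600.00 = 1.1915.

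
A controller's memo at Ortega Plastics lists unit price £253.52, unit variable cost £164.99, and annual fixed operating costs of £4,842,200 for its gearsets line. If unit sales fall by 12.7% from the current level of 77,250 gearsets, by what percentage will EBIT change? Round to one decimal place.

-43.5%

Contribution at this volume is 77,250 × £88.53 = £6,838,942.50.
EBIT = £6,838,942.50 − £4,842,200 = £1,996,742.50.
So DOL = total CM / EBIT = £6,838,942.50 / £1,996,742.50 = 3.4250.
%ΔEBIT = DOL × %ΔSales = 3.4250 × -12.7% = -43.5%.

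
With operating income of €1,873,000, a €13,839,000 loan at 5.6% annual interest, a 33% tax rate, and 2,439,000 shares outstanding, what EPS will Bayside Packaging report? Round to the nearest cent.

Interest = €774,984.00, so EBT = €1,873,000 − €774,984.00 = €1,098,016.00.
Net income = €1,098,016.00 × (1 − 0.33) = €735,670.72.
Per share: €735,670.72 / 2,439,000 shares = €0.30.

€0.30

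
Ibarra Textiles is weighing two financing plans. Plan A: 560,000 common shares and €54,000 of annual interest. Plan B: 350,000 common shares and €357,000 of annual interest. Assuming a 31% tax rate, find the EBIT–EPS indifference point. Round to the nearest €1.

€862,000

Set EPS_A = EPS_B: (EBIT − €54,000)(1 − 0.31) ÷ 560,000 = (EBIT − €357,000)(1 − 0.31) ÷ 350,000.
The (1 − t) factor cancels: (EBIT − 54,000) × 350,000 = (EBIT − 357,000) × 560,000.
EBIT × (560,000 − 350,000) = 357,000 × 560,000 − 54,000 × 350,000 = 181,020,000,000, so EBIT = 181,020,000,000 ÷ 210,000 = 862,000.00.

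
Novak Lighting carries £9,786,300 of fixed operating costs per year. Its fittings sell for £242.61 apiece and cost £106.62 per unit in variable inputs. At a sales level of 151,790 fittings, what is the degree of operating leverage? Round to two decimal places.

Total contribution margin = 151,790 × £135.99 = £20,641,922.10.
Operating income = contribution − fixed costs = £20,641,922.10 − £9,786,300 = £10,855,622.10.
DOL = contribution ÷ EBIT = £20,641,922.10 ÷ £10,855,622.10 = 1.9015.

1.90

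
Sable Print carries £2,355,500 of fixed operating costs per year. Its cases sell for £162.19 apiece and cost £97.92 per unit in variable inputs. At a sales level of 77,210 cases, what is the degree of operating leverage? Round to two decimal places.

Total contribution margin = 77,210 × £64.27 = £4,962,286.70.
Operating income = contribution − fixed costs = £4,962,286.70 − £2,355,500 = £2,606,786.70.
Degree of operating leverage = £4,962,286.70 / £2,606,786.70 = 1.9036.

1.90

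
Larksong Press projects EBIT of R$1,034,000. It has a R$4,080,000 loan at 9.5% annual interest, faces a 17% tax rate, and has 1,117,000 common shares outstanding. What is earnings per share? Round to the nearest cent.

R$0.48

Interest = R$387,600.00, so EBT = R$1,034,000 − R$387,600.00 = R$646,400.00.
After tax at 17%: net income = R$646,400.00 × 0.83 = R$536,512.00.
EPS = R$536,512.00 ÷ 1,117,000 = R$0.48.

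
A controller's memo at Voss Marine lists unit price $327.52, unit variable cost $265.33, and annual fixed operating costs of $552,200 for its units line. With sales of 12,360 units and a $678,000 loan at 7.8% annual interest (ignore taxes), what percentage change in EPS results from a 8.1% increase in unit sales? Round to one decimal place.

At 12,360 units, contribution = 12,360 × $62.19 = $768,668.40.
Operating income = contribution − fixed costs = $768,668.40 − $552,200 = $216,468.40.
After interest of $52,884.00, pre-tax earnings = $163,584.40.
Degree of combined leverage = contribution ÷ (EBIT − I) = $768,668.40 ÷ $163,584.40 = 4.6989.
%ΔEPS = DCL × %ΔSales = 4.6989 × +8.1% = +38.1%.

+38.1%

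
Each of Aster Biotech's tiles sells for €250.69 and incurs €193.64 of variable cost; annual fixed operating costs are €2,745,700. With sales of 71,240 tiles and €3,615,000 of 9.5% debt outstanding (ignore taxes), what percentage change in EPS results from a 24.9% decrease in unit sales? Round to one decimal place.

-103.8%

Contribution at this volume is 71,240 × €57.05 = €4,064,242.00.
Operating income = contribution − fixed costs = €4,064,242.00 − €2,745,700 = €1,318,542.00.
Interest = €343,425.00, so EBIT − I = €975,117.00.
DCL = total CM / (EBIT − I) = €4,064,242.00 / €975,117.00 = 4.1680.
%ΔEPS = DCL × %ΔSales = 4.1680 × -24.9% = -103.8%.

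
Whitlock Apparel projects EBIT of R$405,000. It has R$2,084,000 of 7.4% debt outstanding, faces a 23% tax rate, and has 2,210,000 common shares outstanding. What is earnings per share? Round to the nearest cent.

R$0.09

Pre-tax income = R$405,000 − R$154,216.00 = R$250,784.00.
Net income = R$250,784.00 × (1 − 0.23) = R$193,103.68.
EPS = R$193,103.68 ÷ 2,210,000 = R$0.09.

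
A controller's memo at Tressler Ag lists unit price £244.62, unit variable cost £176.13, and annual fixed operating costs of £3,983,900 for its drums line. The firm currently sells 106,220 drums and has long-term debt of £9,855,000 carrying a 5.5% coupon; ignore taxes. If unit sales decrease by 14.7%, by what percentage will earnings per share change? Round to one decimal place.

-38.9%

At 106,220 units, contribution = 106,220 × £68.49 = £7,275,007.80.
Subtracting fixed costs: EBIT = £7,275,007.80 − £3,983,900 = £3,291,107.80.
Interest = £542,025.00, so EBIT − I = £2,749,082.80.
Degree of combined leverage = contribution ÷ (EBIT − I) = £7,275,007.80 ÷ £2,749,082.80 = 2.6463.
%ΔEPS = DCL × %ΔSales = 2.6463 × -14.7% = -38.9%.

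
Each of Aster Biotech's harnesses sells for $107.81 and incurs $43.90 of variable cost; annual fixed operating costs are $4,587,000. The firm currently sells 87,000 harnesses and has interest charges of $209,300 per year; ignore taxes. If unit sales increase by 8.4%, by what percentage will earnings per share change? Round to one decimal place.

+61.1%

At 87,000 units, contribution = 87,000 × $63.91 = $5,560,170.00.
EBIT = $5,560,170.00 − $4,587,000 = $973,170.00.
Interest = $209,300.00, so EBIT − I = $763,870.00.
DCL = total CM / (EBIT − I) = $5,560,170.00 / $763,870.00 = 7.2789.
%ΔEPS = DCL × %ΔSales = 7.2789 × +8.4% = +61.1%.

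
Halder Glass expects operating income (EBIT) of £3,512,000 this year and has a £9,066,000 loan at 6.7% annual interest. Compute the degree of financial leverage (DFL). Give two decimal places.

1.21

Annual interest charges come to £607,422.00.
DFL = EBIT ÷ (EBIT − I) = £3,512,000 ÷ (£3,512,000 − £607,422.00) = £3,512,000 ÷ £2,904,578.00 = 1.2091.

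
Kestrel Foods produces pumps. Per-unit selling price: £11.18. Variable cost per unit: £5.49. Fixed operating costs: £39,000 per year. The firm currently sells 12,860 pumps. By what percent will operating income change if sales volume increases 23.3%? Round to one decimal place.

Total contribution margin = 12,860 × £5.69 = £73,173.40.
EBIT = £73,173.40 − £39,000 = £34,173.40.
So DOL = total CM / EBIT = £73,173.40 / £34,173.40 = 2.1412.
Operating income changes by 2.1412 × +23.3% = +49.9%.

+49.9%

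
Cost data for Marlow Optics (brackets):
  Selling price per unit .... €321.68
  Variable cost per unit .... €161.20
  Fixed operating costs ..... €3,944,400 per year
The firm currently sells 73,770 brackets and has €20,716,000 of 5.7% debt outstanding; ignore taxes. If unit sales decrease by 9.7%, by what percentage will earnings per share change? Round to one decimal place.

Contribution at this volume is 73,770 × €160.48 = €11,838,609.60.
EBIT = €11,838,609.60 − €3,944,400 = €7,894,209.60.
After interest of €1,180,812.00, pre-tax earnings = €6,713,397.60.
Degree of combined leverage = contribution ÷ (EBIT − I) = €11,838,609.60 ÷ €6,713,397.60 = 1.7634.
%ΔEPS = DCL × %ΔSales = 1.7634 × -9.7% = -17.1%.

-17.1%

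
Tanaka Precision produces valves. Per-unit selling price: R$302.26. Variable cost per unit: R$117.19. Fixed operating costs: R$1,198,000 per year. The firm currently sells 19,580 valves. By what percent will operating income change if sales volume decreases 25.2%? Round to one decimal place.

Total contribution margin = 19,580 × R$185.07 = R$3,623,670.60.
EBIT = R$3,623,670.60 − R$1,198,000 = R$2,425,670.60.
Degree of operating leverage = R$3,623,670.60 / R$2,425,670.60 = 1.4939.
%ΔEBIT = DOL × %ΔSales = 1.4939 × -25.2% = -37.6%.

-37.6%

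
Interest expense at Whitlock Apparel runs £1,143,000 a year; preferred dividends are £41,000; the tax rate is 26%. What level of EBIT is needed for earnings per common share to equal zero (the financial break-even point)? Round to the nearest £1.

Preferred dividends are paid after tax, so their pre-tax equivalent is £41,000 ÷ (1 − 0.26) = £55,405.41.
EPS = 0 when EBIT covers interest plus the pre-tax preferred burden: £1,143,000 + £55,405.41 = £1,198,405.41.

£1,198,405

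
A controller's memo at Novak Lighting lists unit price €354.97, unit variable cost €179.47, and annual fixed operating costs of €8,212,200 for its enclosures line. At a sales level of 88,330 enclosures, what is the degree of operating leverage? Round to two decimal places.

2.13

Total contribution margin = 88,330 × €175.50 = €15,501,915.00.
Operating income = contribution − fixed costs = €15,501,915.00 − €8,212,200 = €7,289,715.00.
Degree of operating leverage = €15,501,915.00 / €7,289,715.00 = 2.1265.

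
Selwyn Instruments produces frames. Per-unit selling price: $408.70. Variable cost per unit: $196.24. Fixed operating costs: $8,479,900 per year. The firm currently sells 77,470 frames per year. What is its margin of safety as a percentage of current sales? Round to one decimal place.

48.5%

Contribution margin per unit = $408.70 − $196.24 = $212.46. Break-even units = $8,479,900 ÷ $212.46 = 39,912.92; break-even revenue = 39,912.92 × $408.70 = $16,312,412.36.
Actual sales revenue = 77,470 × $408.70 = $31,661,989.00.
Margin of safety = ($31,661,989.00 − $16,312,412.36) ÷ $31,661,989.00 = 48.5%.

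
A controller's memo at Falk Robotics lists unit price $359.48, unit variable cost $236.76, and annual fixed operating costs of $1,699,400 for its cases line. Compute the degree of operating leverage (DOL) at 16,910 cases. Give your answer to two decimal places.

Contribution at this volume is 16,910 × $122.72 = $2,075,195.20.
Operating income = contribution − fixed costs = $2,075,195.20 − $1,699,400 = $375,795.20.
So DOL = total CM / EBIT = $2,075,195.20 / $375,795.20 = 5.5221.

5.52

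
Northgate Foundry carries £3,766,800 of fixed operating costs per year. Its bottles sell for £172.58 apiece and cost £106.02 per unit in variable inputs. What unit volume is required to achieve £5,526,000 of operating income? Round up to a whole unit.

139,616 bottles

Unit CM = price − variable cost = £172.58 − £106.02 = £66.56.
Need Q such that Q × £66.56 − £3,766,800 = £5,526,000, i.e. Q = £9,292,800 / £66.56 = 139,615.38 → 139,616.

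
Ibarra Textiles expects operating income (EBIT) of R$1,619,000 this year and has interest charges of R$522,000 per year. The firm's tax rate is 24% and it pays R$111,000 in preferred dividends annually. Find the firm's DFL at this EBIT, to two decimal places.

1.70

Annual interest charges come to R$522,000.00.
Pre-tax preferred-dividend burden = R$111,000 ÷ (1 − 0.24) = R$146,052.63.
DFL = EBIT ÷ [EBIT − I − D_p/(1−t)] = R$1,619,000 ÷ [R$1,619,000 − R$522,000.00 − R$146,052.63] = R$1,619,000 ÷ R$950,947.37 = 1.7025.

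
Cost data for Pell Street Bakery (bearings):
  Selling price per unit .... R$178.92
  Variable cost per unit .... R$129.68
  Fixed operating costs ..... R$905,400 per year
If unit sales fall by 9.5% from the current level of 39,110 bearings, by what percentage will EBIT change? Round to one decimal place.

Total contribution margin = 39,110 × R$49.24 = R$1,925,776.40.
Operating income = contribution − fixed costs = R$1,925,776.40 − R$905,400 = R$1,020,376.40.
Degree of operating leverage = R$1,925,776.40 / R$1,020,376.40 = 1.8873.
Operating income changes by 1.8873 × -9.5% = -17.9%.

-17.9%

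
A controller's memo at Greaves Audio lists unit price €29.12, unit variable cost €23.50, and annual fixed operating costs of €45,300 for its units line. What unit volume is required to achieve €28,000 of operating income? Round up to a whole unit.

Contribution margin per unit = €29.12 − €23.50 = €5.62.
Required volume = (fixed costs + target profit) ÷ CM = (€45,300 + €28,000) ÷ €5.62 = 13,042.70, so 13,043 units.

13,043 units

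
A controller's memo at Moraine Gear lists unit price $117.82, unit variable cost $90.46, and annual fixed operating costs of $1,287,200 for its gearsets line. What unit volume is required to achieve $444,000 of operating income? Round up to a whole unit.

Contribution margin per unit = $117.82 − $90.46 = $27.36.
Units = (FC + target) / CM = ($1,287,200 + $444,000) / $27.36 = 63,274.85, so 63,275 gearsets.

63,275 gearsets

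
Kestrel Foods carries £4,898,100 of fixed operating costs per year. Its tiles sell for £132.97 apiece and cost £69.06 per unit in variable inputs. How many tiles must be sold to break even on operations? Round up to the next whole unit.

Contribution margin per unit = £132.97 − £69.06 = £63.91.
Break-even Q = £4,898,100 / £63.91 = 76,640.59 → 76,641 tiles.

76,641 tiles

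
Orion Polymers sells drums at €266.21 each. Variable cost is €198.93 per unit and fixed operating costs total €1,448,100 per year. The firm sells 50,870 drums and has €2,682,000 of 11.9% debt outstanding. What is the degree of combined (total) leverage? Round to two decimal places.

2.07

Total contribution margin = 50,870 × €67.28 = €3,422,533.60.
Operating income = contribution − fixed costs = €3,422,533.60 − €1,448,100 = €1,974,433.60. Interest = €319,158.00.
DOL = €3,422,533.60 ÷ €1,974,433.60 = 1.7334; DFL = €1,974,433.60 ÷ €1,655,275.60 = 1.1928.
DCL = DOL × DFL = 1.7334 × 1.1928 = 2.0676.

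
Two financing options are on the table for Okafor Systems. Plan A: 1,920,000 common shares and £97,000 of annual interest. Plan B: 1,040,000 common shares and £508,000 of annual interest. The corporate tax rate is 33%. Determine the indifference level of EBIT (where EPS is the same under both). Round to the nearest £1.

£993,727

At indifference, (EBIT − 97,000)(1 − t)/1,920,000 = (EBIT − 508,000)(1 − t)/1,040,000.
Cancelling (1 − t) and cross-multiplying: 1,040,000·(EBIT − 97,000) = 1,920,000·(EBIT − 508,000).
Solving, EBIT = (508,000·1,920,000 − 97,000·1,040,000) / (1,920,000 − 1,040,000) = 874,480,000,000 / 880,000 = 993,727.27.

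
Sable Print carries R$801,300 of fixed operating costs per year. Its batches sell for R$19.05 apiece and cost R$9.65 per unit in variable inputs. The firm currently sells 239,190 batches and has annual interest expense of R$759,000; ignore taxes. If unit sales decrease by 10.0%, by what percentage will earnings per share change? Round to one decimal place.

Total contribution margin = 239,190 × R$9.40 = R$2,248,386.00.
EBIT = R$2,248,386.00 − R$801,300 = R$1,447,086.00.
Interest = R$759,000.00, so EBIT − I = R$688,086.00.
DCL = total CM / (EBIT − I) = R$2,248,386.00 / R$688,086.00 = 3.2676.
EPS therefore changes by 3.2676 × (-10.0%) = -32.7%.

-32.7%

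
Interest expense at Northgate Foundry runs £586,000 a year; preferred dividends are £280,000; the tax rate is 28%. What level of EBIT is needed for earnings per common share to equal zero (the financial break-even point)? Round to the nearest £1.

Grossing the preferred dividend up to pre-tax terms: £280,000 / (1 − 0.28) = £388,888.89.
Financial break-even EBIT = interest + D_p ÷ (1 − t) = £586,000 + £388,888.89 = £974,888.89.

£974,889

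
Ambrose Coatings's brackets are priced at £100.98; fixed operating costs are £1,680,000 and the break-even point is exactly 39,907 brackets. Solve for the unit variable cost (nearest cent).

£58.88

Contribution per unit must be FC / Q = £1,680,000 / 39,907 = £42.0979.
Variable cost per unit = £100.98 − £42.0979 = £58.88.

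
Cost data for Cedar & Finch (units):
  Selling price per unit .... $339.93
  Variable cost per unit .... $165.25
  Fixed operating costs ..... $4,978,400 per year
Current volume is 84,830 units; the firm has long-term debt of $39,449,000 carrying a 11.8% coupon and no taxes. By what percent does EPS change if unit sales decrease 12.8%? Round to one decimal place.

-36.6%

At 84,830 units, contribution = 84,830 × $174.68 = $14,818,104.40.
EBIT = $14,818,104.40 − $4,978,400 = $9,839,704.40.
After interest of $4,654,982.00, pre-tax earnings = $5,184,722.40.
DCL = total CM / (EBIT − I) = $14,818,104.40 / $5,184,722.40 = 2.8580.
EPS therefore changes by 2.8580 × (-12.8%) = -36.6%.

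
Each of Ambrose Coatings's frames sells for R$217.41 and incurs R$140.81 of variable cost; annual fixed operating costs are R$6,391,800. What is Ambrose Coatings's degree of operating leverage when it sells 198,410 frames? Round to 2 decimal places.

Contribution at this volume is 198,410 × R$76.60 = R$15,198,206.00.
EBIT = R$15,198,206.00 − R$6,391,800 = R$8,806,406.00.
DOL = contribution ÷ EBIT = R$15,198,206.00 ÷ R$8,806,406.00 = 1.7258.

1.73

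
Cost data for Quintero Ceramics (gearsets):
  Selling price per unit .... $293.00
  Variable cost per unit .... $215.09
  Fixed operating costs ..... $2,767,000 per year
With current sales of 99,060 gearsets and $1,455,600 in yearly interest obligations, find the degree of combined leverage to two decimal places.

Contribution at this volume is 99,060 × $77.91 = $7,717,764.60.
EBIT = $7,717,764.60 − $2,767,000 = $4,950,764.60. Interest = $1,455,600.00, so EBIT − I = $3,495,164.60.
Degree of total leverage = total CM / (EBIT − interest) = $7,717,764.60 / $3,495,164.60 = 2.2081.

2.21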